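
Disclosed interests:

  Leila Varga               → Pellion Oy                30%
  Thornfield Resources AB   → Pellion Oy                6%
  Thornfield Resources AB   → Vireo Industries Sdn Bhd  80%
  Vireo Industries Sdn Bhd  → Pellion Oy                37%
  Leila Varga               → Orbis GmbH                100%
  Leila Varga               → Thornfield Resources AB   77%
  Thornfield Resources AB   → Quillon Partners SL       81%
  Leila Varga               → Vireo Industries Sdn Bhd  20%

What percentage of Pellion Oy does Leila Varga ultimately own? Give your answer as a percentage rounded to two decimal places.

Leila reaches Pellion along 4 paths.
Via Thornfield → Vireo: 77% × 80% × 37% = 22.792%.
Via Vireo: 20% × 37% = 7.4%.
Direct stake: 30% = 30%.
Via Thornfield: 77% × 6% = 4.62%.
Total: 22.792% + 7.4% + 30% + 4.62% = 64.812%.
Rounded: 64.81%.

64.81%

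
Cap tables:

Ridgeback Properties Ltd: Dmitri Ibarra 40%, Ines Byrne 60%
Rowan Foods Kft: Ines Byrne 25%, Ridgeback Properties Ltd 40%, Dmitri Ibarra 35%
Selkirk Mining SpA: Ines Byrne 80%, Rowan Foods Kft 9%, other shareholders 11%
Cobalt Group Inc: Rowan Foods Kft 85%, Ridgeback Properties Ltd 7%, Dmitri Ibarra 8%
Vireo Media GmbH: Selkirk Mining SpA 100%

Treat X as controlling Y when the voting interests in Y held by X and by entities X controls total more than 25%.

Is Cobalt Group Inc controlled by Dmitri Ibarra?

Yes

Dmitri holds 40% of Ridgeback, so Dmitri controls Ridgeback.
Ridgeback and Dmitri together hold 40% + 35% = 75% of Rowan, so Dmitri controls Rowan.
Rowan and Ridgeback and Dmitri together hold 85% + 7% + 8% = 100% of Cobalt, so Dmitri controls Cobalt.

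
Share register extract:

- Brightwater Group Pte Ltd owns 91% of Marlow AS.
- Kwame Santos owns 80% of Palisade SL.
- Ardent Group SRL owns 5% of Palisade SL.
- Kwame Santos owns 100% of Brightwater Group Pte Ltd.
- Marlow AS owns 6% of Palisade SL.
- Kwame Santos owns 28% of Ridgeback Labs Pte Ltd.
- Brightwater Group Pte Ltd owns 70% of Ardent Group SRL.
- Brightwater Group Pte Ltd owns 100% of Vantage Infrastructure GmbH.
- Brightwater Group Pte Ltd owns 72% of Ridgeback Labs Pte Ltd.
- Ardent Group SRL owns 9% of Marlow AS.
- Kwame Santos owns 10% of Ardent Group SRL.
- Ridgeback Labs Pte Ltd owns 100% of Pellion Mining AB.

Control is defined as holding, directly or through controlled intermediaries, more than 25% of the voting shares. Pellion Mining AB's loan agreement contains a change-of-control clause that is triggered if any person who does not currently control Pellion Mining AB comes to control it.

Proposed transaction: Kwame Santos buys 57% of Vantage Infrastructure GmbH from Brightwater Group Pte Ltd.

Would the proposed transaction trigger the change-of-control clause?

No

The purchase adds only to Kwame's holdings (Brightwater's stake shrinks), so Kwame is the only person who could newly come to control Pellion.
Kwame holds 100% of Brightwater, so Kwame controls Brightwater.
Kwame and Brightwater together hold 28% + 72% = 100% of Ridgeback, so Kwame controls Ridgeback.
Ridgeback holds 100% of Pellion, so Kwame controls Pellion.
So Kwame already controls Pellion before the transaction.
After the purchase, Kwame holds 57% of Vantage directly, and Brightwater's stake falls to 43%.
Kwame controlled Pellion already, so this is not a new person acquiring control; every other person's position is unchanged or reduced.
No new person acquires control, so the clause is not triggered.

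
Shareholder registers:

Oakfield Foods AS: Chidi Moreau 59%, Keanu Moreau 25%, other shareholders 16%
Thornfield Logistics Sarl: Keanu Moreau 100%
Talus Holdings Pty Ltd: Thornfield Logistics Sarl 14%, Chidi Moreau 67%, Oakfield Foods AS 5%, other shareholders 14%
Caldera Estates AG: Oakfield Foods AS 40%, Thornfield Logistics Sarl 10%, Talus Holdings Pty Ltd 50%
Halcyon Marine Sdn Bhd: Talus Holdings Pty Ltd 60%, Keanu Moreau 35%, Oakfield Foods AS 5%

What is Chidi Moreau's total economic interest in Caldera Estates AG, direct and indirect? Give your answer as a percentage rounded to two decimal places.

Chidi reaches Caldera along 3 paths.
Via Oakfield: 59% × 40% = 23.6%.
Via Talus: 67% × 50% = 33.5%.
Via Oakfield → Talus: 59% × 5% × 50% = 1.475%.
Total: 23.6% + 33.5% + 1.475% = 58.575%.
Rounded: 58.58%.

58.58%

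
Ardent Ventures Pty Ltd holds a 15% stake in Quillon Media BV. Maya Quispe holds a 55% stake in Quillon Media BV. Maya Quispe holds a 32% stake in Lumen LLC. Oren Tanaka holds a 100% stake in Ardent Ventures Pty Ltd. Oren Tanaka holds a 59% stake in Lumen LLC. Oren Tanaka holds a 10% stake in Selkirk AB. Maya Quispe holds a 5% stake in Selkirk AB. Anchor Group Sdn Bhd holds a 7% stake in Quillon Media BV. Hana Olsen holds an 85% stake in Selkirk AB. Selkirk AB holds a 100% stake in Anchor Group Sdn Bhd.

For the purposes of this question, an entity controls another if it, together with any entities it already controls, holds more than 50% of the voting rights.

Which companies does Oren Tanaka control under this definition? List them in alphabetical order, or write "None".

Oren holds 100% of Ardent, so Oren controls Ardent.
Oren holds 59% of Lumen, so Oren controls Lumen.
No other company's threshold is met.

Ardent Ventures Pty Ltd, Lumen LLC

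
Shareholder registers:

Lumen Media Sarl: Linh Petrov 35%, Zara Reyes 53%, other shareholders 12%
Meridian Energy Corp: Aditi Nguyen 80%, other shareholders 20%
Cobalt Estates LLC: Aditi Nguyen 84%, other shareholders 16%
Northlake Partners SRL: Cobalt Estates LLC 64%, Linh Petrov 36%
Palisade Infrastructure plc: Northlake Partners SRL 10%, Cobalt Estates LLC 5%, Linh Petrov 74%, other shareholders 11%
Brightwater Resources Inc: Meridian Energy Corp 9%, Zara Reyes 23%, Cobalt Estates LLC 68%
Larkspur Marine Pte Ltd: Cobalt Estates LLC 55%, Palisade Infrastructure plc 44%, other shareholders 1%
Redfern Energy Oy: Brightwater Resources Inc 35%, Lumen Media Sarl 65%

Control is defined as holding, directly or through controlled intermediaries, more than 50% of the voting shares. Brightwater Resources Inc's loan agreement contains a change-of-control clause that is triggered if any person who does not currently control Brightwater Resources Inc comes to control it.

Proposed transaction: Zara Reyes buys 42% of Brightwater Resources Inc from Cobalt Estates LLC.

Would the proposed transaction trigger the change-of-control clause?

Yes

The purchase adds only to Zara's holdings (Cobalt's stake shrinks), so Zara is the only person who could newly come to control Brightwater.
Zara holds 53% of Lumen, so Zara controls Lumen.
Lumen holds 65% of Redfern, so Zara controls Redfern.
In Brightwater, Zara's side holds only 23%, not > 50%.
So before the transaction, Zara does not control Brightwater.
After the purchase, Zara's direct stake in Brightwater rises to 23% + 42% = 65%, and Cobalt's stake falls to 26%.
Zara holds 65% of Brightwater, so Zara controls Brightwater.
Zara did not control Brightwater before and does after, so the clause is triggered.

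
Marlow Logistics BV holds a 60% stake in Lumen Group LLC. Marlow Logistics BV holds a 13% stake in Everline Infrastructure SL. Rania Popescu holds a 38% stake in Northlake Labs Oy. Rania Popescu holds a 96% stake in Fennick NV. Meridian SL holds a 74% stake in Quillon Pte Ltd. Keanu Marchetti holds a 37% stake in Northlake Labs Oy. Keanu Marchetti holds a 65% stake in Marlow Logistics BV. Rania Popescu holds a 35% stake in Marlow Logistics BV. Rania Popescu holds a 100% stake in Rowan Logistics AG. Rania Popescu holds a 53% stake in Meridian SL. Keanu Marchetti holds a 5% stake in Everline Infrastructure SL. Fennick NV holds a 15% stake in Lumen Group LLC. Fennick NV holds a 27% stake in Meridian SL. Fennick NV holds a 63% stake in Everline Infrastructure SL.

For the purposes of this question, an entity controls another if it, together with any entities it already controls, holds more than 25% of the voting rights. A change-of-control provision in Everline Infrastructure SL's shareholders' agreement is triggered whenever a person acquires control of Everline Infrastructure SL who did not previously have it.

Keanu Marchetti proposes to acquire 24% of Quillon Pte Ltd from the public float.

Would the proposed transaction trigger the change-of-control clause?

No

The purchase changes only Keanu's holdings, so Keanu is the only person who could newly come to control Everline.
Keanu holds 37% of Northlake, so Keanu controls Northlake.
Keanu holds 65% of Marlow, so Keanu controls Marlow.
Marlow holds 60% of Lumen, so Keanu controls Lumen.
In Everline, Keanu's side holds only 13% + 5% = 18%, not > 25%.
So before the transaction, Keanu does not control Everline.
After the purchase, Keanu holds 24% of Quillon directly.
Keanu's side now holds 24% of Quillon, not > 25%, so Keanu still does not control Quillon.
After the transaction, Keanu's side holds 13% + 5% = 18% of Everline, not > 25%, so Keanu still does not control Everline.
No new person acquires control, so the clause is not triggered.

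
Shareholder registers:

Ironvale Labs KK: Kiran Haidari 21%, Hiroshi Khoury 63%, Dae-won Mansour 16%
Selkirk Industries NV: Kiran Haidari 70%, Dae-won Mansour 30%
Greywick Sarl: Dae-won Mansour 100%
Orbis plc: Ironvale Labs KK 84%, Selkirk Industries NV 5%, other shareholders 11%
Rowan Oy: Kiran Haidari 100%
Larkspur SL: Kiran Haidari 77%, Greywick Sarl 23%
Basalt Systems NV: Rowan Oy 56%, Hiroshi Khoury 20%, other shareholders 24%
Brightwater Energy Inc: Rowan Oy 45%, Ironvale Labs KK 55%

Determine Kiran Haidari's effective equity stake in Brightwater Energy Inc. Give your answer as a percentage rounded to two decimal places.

56.55%

Kiran reaches Brightwater along 2 paths.
Via Rowan: 100% × 45% = 45%.
Via Ironvale: 21% × 55% = 11.55%.
Total: 45% + 11.55% = 56.55%.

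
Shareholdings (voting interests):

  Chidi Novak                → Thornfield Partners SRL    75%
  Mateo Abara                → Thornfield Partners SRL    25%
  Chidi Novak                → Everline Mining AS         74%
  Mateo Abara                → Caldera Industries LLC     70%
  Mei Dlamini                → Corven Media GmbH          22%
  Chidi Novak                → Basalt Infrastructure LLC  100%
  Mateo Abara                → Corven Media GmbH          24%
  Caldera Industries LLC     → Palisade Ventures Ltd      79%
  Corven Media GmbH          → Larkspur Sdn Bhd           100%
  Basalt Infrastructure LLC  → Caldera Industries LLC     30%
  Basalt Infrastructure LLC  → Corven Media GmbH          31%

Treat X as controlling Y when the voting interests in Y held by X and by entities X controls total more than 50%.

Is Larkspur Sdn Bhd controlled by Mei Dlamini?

Mei's largest direct stake is 22% in Corven, which does not meet the threshold, so Mei controls no company.
Neither Mei nor any entity Mei controls holds any voting interest in Larkspur.
So Mei does not control Larkspur.

No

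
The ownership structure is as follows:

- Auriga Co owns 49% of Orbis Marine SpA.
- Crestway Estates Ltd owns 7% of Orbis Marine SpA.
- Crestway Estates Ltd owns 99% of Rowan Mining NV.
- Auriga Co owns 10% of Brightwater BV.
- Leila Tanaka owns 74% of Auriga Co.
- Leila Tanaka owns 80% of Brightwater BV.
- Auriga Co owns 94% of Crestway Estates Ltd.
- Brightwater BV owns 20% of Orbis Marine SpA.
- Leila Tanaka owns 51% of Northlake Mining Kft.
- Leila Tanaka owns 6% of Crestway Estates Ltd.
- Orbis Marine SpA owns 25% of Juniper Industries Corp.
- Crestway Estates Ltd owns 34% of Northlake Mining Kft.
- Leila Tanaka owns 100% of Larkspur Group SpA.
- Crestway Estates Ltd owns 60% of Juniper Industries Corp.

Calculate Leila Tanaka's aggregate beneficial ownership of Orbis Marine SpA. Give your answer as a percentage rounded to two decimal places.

Leila reaches Orbis along 5 paths.
Via Auriga → Crestway: 74% × 94% × 7% = 4.8692%.
Via Crestway: 6% × 7% = 0.42%.
Via Brightwater: 80% × 20% = 16%.
Via Auriga → Brightwater: 74% × 10% × 20% = 1.48%.
Via Auriga: 74% × 49% = 36.26%.
Total: 4.8692% + 0.42% + 16% + 1.48% + 36.26% = 59.0292%.
Rounded: 59.03%.

59.03%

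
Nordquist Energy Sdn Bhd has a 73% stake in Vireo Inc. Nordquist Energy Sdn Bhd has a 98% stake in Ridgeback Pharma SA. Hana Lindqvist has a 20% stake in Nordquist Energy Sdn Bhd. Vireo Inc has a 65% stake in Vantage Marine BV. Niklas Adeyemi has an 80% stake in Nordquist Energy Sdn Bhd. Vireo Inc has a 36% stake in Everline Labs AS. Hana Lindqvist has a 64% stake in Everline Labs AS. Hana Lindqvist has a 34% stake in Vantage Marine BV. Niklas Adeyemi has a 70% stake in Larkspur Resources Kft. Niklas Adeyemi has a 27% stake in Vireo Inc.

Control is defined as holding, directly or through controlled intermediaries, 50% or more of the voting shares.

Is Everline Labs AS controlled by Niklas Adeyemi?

Niklas holds 80% of Nordquist, so Niklas controls Nordquist.
Nordquist and Niklas together hold 73% + 27% = 100% of Vireo, so Niklas controls Vireo.
Vireo holds 65% of Vantage, so Niklas controls Vantage.
Niklas holds 70% of Larkspur, so Niklas controls Larkspur.
Nordquist holds 98% of Ridgeback, so Niklas controls Ridgeback.
In Everline, Niklas's side holds only 36%, not ≥ 50%.
So Niklas does not control Everline.

No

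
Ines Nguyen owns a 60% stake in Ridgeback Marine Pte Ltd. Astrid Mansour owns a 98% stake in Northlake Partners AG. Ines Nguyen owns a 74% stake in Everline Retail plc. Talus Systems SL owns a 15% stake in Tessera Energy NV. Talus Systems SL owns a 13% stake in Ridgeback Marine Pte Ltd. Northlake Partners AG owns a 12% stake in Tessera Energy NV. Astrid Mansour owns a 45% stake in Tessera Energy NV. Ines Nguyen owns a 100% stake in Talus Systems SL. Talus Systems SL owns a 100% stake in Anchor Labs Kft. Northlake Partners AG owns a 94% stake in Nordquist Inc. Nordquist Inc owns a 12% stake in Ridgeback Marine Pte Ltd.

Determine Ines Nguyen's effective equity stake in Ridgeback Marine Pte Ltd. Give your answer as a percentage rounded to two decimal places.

Ines reaches Ridgeback along 2 paths.
Direct stake: 60% = 60%.
Via Talus: 100% × 13% = 13%.
Total: 60% + 13% = 73%.
Rounded: 73.00%.

73.00%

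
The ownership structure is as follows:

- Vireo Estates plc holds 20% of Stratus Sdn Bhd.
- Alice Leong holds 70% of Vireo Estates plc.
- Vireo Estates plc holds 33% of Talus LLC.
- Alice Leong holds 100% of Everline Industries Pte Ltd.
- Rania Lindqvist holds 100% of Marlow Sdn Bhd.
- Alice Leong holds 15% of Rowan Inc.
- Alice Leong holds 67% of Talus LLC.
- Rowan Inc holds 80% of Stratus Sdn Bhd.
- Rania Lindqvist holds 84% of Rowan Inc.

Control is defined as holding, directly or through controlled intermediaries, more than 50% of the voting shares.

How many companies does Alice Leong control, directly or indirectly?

3

Alice holds 100% of Everline, so Alice controls Everline.
Alice holds 70% of Vireo, so Alice controls Vireo.
Alice and Vireo together hold 67% + 33% = 100% of Talus, so Alice controls Talus.
No other company's threshold is met.
Alice controls 3 companies.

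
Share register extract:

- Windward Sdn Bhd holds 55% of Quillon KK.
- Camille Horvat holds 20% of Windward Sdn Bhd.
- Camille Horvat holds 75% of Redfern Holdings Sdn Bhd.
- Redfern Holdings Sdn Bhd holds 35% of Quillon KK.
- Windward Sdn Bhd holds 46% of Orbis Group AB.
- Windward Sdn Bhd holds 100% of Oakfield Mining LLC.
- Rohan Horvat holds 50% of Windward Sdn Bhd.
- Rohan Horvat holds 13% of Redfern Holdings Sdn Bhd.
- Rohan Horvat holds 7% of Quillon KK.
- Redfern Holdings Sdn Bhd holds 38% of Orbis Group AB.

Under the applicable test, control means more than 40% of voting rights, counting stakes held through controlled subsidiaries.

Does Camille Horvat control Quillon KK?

Camille holds 75% of Redfern, so Camille controls Redfern.
In Quillon, Camille's side holds only 35%, not > 40%.
So Camille does not control Quillon.

No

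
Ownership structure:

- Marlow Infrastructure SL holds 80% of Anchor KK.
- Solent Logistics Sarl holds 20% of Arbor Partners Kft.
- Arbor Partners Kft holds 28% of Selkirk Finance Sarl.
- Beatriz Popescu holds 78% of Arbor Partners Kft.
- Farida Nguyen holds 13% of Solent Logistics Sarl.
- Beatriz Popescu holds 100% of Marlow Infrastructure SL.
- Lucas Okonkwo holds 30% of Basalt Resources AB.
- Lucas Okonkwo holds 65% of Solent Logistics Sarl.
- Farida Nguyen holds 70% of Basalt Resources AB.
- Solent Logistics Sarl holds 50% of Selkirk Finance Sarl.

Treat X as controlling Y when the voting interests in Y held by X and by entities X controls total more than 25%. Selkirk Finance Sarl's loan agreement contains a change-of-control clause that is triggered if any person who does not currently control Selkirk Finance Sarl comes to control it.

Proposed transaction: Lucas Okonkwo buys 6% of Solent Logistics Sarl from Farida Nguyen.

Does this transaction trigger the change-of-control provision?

The purchase adds only to Lucas's holdings (Farida's stake shrinks), so Lucas is the only person who could newly come to control Selkirk.
Lucas holds 65% of Solent, so Lucas controls Solent.
Solent holds 50% of Selkirk, so Lucas controls Selkirk.
So Lucas already controls Selkirk before the transaction.
After the purchase, Lucas's direct stake in Solent rises to 65% + 6% = 71%, and Farida's stake falls to 7%.
Lucas controlled Selkirk already, so this is not a new person acquiring control; every other person's position is unchanged or reduced.
No new person acquires control, so the clause is not triggered.

No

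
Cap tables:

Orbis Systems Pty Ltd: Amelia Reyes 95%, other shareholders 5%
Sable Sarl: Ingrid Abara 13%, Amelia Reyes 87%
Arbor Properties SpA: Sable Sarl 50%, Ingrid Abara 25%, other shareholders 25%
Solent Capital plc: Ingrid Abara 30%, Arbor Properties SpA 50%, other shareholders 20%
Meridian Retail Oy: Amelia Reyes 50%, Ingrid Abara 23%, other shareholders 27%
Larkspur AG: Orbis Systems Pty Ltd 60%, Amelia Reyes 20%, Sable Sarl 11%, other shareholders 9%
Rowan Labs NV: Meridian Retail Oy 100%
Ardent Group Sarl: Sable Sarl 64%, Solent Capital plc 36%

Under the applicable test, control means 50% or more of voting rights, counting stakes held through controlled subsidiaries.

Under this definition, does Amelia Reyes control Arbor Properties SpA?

Amelia holds 87% of Sable, so Amelia controls Sable.
Sable holds 50% of Arbor, so Amelia controls Arbor.

Yes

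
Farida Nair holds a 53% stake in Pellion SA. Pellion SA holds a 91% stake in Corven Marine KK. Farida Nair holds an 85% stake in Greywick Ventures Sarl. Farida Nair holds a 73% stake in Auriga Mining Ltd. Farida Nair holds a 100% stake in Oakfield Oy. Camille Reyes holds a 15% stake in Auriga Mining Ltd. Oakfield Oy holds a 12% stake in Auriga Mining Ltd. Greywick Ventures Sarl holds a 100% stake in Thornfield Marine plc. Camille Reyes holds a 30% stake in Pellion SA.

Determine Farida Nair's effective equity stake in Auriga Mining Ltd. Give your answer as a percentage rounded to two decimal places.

Farida reaches Auriga along 2 paths.
Via Oakfield: 100% × 12% = 12%.
Direct stake: 73% = 73%.
Total: 12% + 73% = 85%.
Rounded: 85.00%.

85.00%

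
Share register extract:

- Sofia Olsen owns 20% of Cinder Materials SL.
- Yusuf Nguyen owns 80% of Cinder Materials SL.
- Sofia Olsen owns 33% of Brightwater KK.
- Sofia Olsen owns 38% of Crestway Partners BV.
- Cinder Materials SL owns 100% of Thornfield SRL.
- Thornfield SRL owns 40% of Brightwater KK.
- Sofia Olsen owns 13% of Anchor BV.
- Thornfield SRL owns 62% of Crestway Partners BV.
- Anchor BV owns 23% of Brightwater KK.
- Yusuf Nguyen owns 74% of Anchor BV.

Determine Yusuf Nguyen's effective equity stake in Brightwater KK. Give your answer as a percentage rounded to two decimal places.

Yusuf reaches Brightwater along 2 paths.
Via Cinder → Thornfield: 80% × 100% × 40% = 32%.
Via Anchor: 74% × 23% = 17.02%.
Total: 32% + 17.02% = 49.02%.

49.02%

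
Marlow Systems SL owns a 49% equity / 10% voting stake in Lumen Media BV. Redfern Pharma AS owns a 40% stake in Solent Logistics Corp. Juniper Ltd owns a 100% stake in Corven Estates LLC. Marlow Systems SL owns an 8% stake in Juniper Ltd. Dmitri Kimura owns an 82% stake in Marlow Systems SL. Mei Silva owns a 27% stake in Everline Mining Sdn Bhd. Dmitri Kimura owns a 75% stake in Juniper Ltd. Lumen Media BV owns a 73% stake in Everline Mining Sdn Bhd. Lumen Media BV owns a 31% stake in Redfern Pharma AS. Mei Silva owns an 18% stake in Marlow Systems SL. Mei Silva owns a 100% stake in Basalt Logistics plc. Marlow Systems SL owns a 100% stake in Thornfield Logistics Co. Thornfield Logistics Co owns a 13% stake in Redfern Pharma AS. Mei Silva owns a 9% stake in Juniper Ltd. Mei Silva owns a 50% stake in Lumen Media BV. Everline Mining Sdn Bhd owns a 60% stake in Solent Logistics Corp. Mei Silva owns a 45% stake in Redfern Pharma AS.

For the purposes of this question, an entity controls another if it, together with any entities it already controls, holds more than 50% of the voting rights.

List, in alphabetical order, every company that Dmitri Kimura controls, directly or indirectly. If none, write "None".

Dmitri holds 82% of Marlow, so Dmitri controls Marlow.
Dmitri and Marlow together hold 75% + 8% = 83% of Juniper, so Dmitri controls Juniper.
Marlow holds 100% of Thornfield, so Dmitri controls Thornfield.
Juniper holds 100% of Corven, so Dmitri controls Corven.
No other company's threshold is met.

Corven Estates LLC, Juniper Ltd, Marlow Systems SL, Thornfield Logistics Co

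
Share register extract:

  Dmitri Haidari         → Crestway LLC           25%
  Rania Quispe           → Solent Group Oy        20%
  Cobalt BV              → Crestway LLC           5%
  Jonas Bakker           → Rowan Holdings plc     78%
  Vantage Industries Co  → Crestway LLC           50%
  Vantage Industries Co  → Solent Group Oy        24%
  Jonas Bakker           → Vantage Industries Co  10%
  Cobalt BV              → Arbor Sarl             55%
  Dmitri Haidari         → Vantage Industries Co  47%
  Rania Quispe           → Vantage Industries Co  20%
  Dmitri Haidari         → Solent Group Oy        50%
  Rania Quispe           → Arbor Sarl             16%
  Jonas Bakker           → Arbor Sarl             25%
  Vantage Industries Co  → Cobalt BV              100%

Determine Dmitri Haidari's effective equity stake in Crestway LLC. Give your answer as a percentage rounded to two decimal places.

50.85%

Dmitri reaches Crestway along 3 paths.
Via Vantage: 47% × 50% = 23.5%.
Via Vantage → Cobalt: 47% × 100% × 5% = 2.35%.
Direct stake: 25% = 25%.
Total: 23.5% + 2.35% + 25% = 50.85%.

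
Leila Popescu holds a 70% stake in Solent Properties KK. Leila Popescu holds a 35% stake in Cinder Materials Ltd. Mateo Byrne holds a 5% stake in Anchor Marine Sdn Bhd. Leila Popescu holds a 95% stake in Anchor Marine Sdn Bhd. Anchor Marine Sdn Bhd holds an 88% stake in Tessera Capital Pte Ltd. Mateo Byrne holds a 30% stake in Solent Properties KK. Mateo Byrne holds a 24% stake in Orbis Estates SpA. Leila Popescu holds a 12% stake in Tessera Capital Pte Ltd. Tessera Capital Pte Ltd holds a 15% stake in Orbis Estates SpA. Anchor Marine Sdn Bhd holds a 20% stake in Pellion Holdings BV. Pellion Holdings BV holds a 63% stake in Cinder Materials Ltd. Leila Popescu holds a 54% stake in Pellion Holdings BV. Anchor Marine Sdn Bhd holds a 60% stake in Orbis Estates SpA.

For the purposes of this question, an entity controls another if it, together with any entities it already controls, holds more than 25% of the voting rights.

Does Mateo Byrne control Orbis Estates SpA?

No

Mateo holds 30% of Solent, so Mateo controls Solent.
In Orbis, Mateo's side holds only 24%, not > 25%.
So Mateo does not control Orbis.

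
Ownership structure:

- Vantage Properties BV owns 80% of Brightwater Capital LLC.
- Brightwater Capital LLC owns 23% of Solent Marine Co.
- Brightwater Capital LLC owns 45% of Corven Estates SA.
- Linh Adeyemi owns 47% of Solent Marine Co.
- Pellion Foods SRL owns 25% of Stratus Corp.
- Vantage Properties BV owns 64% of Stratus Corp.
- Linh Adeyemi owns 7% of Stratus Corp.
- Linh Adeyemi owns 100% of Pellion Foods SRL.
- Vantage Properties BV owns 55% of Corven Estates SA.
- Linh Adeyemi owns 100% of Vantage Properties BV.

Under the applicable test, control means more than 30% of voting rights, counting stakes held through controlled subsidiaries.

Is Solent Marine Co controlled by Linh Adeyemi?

Linh holds 100% of Vantage, so Linh controls Vantage.
Vantage holds 80% of Brightwater, so Linh controls Brightwater.
Linh and Brightwater together hold 47% + 23% = 70% of Solent, so Linh controls Solent.

Yes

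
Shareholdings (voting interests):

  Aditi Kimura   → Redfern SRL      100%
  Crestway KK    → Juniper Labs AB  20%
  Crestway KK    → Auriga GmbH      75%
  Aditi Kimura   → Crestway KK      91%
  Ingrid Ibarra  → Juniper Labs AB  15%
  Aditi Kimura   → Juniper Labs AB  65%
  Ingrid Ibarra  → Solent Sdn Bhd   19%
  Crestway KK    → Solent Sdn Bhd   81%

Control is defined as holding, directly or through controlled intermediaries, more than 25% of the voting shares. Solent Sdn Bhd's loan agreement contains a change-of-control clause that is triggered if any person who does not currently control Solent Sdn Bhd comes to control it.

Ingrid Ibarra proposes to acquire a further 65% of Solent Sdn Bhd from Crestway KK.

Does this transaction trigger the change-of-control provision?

Yes

The purchase adds only to Ingrid's holdings (Crestway's stake shrinks), so Ingrid is the only person who could newly come to control Solent.
Ingrid's largest direct stake is 19% in Solent, which does not meet the threshold, so Ingrid controls no company.
In Solent, Ingrid's side holds only 19%, not > 25%.
So before the transaction, Ingrid does not control Solent.
After the purchase, Ingrid's direct stake in Solent rises to 19% + 65% = 84%, and Crestway's stake falls to 16%.
Ingrid holds 84% of Solent, so Ingrid controls Solent.
Ingrid did not control Solent before and does after, so the clause is triggered.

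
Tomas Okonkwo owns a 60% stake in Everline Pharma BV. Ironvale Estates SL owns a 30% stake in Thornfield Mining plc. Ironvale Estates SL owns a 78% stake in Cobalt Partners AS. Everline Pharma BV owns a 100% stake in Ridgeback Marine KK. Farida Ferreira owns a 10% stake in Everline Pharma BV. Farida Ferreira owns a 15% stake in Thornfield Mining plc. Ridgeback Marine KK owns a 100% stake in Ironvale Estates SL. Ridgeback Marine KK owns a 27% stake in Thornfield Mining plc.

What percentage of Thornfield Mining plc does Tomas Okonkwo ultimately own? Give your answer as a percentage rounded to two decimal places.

34.20%

Tomas reaches Thornfield along 2 paths.
Via Everline → Ridgeback → Ironvale: 60% × 100% × 100% × 30% = 18%.
Via Everline → Ridgeback: 60% × 100% × 27% = 16.2%.
Total: 18% + 16.2% = 34.2%.
Rounded: 34.20%.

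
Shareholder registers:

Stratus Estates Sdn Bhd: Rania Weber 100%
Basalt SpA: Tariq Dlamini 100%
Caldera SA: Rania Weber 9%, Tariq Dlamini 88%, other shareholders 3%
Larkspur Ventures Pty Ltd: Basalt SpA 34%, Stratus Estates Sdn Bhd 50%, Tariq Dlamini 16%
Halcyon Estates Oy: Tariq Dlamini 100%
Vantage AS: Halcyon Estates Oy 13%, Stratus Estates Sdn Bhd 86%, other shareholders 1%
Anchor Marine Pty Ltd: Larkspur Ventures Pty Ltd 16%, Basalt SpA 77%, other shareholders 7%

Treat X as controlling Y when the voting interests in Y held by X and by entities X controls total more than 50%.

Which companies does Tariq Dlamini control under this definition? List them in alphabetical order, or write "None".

Tariq holds 100% of Basalt, so Tariq controls Basalt.
Tariq holds 88% of Caldera, so Tariq controls Caldera.
Tariq holds 100% of Halcyon, so Tariq controls Halcyon.
Basalt holds 77% of Anchor, so Tariq controls Anchor.
No other company's threshold is met.

Anchor Marine Pty Ltd, Basalt SpA, Caldera SA, Halcyon Estates Oy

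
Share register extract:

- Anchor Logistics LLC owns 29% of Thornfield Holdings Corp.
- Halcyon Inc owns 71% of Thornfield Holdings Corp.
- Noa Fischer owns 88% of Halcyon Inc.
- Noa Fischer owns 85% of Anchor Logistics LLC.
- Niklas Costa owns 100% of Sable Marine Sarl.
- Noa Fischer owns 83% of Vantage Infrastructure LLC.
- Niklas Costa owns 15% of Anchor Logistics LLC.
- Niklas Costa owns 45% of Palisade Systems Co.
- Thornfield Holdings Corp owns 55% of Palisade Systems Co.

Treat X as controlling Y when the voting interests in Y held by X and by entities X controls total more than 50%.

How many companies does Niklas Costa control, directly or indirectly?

1

Niklas holds 100% of Sable, so Niklas controls Sable.
No other company's threshold is met.
Niklas controls 1 company.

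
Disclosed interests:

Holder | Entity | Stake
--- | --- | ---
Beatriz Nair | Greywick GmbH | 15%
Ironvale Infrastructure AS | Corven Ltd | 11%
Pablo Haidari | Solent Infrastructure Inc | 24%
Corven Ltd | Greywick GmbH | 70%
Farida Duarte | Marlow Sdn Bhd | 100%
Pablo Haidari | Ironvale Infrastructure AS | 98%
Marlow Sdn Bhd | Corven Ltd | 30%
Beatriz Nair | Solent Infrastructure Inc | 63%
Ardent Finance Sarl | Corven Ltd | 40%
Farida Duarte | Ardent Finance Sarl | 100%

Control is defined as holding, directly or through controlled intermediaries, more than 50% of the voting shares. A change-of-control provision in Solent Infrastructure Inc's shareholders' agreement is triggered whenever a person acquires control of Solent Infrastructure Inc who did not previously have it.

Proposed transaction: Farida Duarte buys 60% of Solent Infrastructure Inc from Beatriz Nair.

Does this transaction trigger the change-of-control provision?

The purchase adds only to Farida's holdings (Beatriz's stake shrinks), so Farida is the only person who could newly come to control Solent.
Farida holds 100% of Ardent, so Farida controls Ardent.
Farida holds 100% of Marlow, so Farida controls Marlow.
Marlow and Ardent together hold 30% + 40% = 70% of Corven, so Farida controls Corven.
Corven holds 70% of Greywick, so Farida controls Greywick.
Neither Farida nor any entity Farida controls holds any voting interest in Solent.
So before the transaction, Farida does not control Solent.
After the purchase, Farida holds 60% of Solent directly, and Beatriz's stake falls to 3%.
Farida holds 60% of Solent, so Farida controls Solent.
Farida did not control Solent before and does after, so the clause is triggered.

Yes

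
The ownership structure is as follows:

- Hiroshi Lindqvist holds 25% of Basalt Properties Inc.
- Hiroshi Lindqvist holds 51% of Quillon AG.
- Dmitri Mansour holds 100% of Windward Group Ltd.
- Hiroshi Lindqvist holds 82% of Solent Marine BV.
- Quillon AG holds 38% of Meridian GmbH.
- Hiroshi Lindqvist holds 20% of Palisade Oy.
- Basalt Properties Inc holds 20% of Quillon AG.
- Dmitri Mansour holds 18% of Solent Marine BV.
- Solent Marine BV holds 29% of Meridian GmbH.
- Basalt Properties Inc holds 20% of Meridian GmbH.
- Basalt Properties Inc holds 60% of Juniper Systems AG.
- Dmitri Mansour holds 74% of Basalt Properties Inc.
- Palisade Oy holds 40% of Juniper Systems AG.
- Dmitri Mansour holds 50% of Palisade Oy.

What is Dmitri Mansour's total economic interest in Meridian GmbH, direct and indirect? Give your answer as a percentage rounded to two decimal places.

25.64%

Dmitri reaches Meridian along 3 paths.
Via Solent: 18% × 29% = 5.22%.
Via Basalt: 74% × 20% = 14.8%.
Via Basalt → Quillon: 74% × 20% × 38% = 5.624%.
Total: 5.22% + 14.8% + 5.624% = 25.644%.
Rounded: 25.64%.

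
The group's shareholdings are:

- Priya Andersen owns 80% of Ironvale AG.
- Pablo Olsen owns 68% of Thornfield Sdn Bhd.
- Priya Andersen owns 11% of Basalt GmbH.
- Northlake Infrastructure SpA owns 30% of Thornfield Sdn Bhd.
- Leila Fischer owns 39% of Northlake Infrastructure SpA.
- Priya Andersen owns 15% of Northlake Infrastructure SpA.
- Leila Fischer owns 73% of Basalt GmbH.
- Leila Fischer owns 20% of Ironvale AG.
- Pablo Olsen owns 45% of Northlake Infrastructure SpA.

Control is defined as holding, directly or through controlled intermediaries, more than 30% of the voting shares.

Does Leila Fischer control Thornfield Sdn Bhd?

No

Leila holds 39% of Northlake, so Leila controls Northlake.
Leila holds 73% of Basalt, so Leila controls Basalt.
In Thornfield, Leila's side holds only 30%, not > 30%.
So Leila does not control Thornfield.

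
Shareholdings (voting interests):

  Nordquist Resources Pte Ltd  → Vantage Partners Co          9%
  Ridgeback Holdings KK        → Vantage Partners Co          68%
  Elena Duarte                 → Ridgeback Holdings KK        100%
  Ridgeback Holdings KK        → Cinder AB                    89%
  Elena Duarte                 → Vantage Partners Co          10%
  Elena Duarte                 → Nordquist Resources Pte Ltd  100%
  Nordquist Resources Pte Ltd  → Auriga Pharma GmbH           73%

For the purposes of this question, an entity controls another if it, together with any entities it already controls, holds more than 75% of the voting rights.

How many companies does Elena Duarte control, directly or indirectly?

Elena holds 100% of Nordquist, so Elena controls Nordquist.
Elena holds 100% of Ridgeback, so Elena controls Ridgeback.
Ridgeback holds 89% of Cinder, so Elena controls Cinder.
Nordquist and Ridgeback and Elena together hold 9% + 68% + 10% = 87% of Vantage, so Elena controls Vantage.
No other company's threshold is met.
Elena controls 4 companies.

4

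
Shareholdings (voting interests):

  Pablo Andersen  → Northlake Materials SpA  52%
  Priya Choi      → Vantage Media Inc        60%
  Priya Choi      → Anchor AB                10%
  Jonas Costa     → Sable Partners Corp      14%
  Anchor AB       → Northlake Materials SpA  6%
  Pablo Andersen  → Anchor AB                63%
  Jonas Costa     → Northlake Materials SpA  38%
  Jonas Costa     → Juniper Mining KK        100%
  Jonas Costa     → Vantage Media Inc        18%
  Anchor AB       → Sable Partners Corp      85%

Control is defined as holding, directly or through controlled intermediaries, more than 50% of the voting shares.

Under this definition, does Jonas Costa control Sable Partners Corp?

No

Jonas holds 100% of Juniper, so Jonas controls Juniper.
In Sable, Jonas's side holds only 14%, not > 50%.
So Jonas does not control Sable.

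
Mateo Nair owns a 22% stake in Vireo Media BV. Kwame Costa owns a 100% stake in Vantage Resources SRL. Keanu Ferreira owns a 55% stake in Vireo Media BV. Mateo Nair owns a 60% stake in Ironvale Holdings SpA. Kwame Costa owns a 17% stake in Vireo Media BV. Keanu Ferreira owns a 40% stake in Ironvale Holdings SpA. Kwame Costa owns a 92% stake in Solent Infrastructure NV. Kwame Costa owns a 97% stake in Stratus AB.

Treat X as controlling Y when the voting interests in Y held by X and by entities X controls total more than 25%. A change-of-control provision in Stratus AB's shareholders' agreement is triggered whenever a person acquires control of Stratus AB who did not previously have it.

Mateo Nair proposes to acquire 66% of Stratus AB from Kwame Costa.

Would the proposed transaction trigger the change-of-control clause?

Yes

The purchase adds only to Mateo's holdings (Kwame's stake shrinks), so Mateo is the only person who could newly come to control Stratus.
Mateo holds 60% of Ironvale, so Mateo controls Ironvale.
Neither Mateo nor any entity Mateo controls holds any voting interest in Stratus.
So before the transaction, Mateo does not control Stratus.
After the purchase, Mateo holds 66% of Stratus directly, and Kwame's stake falls to 31%.
Mateo holds 66% of Stratus, so Mateo controls Stratus.
Mateo did not control Stratus before and does after, so the clause is triggered.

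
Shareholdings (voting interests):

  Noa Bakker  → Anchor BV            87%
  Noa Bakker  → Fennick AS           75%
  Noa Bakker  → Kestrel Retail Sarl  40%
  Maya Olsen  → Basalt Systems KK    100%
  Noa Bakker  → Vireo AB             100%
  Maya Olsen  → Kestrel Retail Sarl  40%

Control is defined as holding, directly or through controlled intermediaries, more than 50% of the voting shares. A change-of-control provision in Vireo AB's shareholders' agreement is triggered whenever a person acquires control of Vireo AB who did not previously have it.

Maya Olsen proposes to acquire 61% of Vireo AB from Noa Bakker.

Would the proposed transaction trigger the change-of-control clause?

Yes

The purchase adds only to Maya's holdings (Noa's stake shrinks), so Maya is the only person who could newly come to control Vireo.
Maya holds 100% of Basalt, so Maya controls Basalt.
Neither Maya nor any entity Maya controls holds any voting interest in Vireo.
So before the transaction, Maya does not control Vireo.
After the purchase, Maya holds 61% of Vireo directly, and Noa's stake falls to 39%.
Maya holds 61% of Vireo, so Maya controls Vireo.
Maya did not control Vireo before and does after, so the clause is triggered.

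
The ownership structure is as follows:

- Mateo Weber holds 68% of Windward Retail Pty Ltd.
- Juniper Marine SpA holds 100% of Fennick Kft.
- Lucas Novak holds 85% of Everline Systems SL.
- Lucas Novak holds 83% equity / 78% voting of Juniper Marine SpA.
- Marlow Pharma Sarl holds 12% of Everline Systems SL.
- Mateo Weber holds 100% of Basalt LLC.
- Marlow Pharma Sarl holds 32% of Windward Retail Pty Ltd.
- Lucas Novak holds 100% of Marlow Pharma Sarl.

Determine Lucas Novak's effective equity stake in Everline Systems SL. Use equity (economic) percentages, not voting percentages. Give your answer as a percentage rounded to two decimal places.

Lucas reaches Everline along 2 paths.
Direct stake: 85% = 85%.
Via Marlow: 100% × 12% = 12%.
Total: 85% + 12% = 97%.
Rounded: 97.00%.

97.00%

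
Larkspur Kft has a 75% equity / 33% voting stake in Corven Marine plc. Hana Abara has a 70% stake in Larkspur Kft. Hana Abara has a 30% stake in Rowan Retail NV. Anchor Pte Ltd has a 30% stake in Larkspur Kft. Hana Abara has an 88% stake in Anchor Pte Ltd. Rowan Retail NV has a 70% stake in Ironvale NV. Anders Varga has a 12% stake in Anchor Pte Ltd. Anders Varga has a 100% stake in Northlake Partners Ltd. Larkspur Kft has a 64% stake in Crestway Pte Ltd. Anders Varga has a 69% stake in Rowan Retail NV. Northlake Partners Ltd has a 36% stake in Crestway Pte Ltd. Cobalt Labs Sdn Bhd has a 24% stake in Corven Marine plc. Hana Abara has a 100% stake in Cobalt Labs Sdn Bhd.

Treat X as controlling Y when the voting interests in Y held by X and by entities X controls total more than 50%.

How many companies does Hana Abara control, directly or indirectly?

5

Hana holds 88% of Anchor, so Hana controls Anchor.
Hana holds 100% of Cobalt, so Hana controls Cobalt.
Anchor and Hana together hold 30% + 70% = 100% of Larkspur, so Hana controls Larkspur.
Cobalt and Larkspur together hold 24% + 33% = 57% of Corven, so Hana controls Corven.
Larkspur holds 64% of Crestway, so Hana controls Crestway.
No other company's threshold is met.
Hana controls 5 companies.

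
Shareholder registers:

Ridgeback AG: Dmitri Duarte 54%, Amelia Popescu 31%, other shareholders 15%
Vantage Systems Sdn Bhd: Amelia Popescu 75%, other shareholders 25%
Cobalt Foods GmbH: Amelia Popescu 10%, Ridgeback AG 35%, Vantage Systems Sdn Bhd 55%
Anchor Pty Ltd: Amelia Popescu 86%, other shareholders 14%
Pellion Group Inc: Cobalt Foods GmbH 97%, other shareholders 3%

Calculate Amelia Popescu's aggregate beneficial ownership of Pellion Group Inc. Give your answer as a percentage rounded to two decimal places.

60.24%

Amelia reaches Pellion along 3 paths.
Via Cobalt: 10% × 97% = 9.7%.
Via Ridgeback → Cobalt: 31% × 35% × 97% = 10.5245%.
Via Vantage → Cobalt: 75% × 55% × 97% = 40.0125%.
Total: 9.7% + 10.5245% + 40.0125% = 60.237%.
Rounded: 60.24%.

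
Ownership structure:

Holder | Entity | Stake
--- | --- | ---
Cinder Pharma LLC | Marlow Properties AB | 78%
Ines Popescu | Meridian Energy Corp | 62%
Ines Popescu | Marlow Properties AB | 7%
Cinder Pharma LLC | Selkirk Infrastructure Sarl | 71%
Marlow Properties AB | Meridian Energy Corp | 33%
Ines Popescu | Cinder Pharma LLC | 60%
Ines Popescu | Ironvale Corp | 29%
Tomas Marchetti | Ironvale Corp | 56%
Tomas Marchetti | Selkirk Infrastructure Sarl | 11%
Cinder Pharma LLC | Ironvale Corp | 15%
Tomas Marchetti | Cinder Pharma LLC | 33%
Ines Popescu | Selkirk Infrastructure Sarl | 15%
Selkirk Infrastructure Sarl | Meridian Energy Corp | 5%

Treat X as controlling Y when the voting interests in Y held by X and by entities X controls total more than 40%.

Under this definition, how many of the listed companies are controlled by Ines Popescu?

5

Ines holds 60% of Cinder, so Ines controls Cinder.
Ines and Cinder together hold 7% + 78% = 85% of Marlow, so Ines controls Marlow.
Ines and Cinder together hold 15% + 71% = 86% of Selkirk, so Ines controls Selkirk.
Cinder and Ines together hold 15% + 29% = 44% of Ironvale, so Ines controls Ironvale.
Ines and Marlow and Selkirk together hold 62% + 33% + 5% = 100% of Meridian, so Ines controls Meridian.
Ines controls 5 companies.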